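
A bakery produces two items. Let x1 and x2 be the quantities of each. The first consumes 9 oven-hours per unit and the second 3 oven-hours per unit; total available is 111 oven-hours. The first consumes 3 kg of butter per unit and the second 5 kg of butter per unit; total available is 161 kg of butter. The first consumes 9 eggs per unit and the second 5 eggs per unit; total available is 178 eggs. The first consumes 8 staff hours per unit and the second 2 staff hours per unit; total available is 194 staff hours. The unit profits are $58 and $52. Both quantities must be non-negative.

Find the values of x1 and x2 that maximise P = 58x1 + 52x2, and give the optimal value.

Vertices and P = 58x1 + 52x2:
  (0, 0) → P = 0
  (0, 161/5) → P = 8372/5
  (37/3, 0) → P = 2146/3
  (2, 31) → P = 1728

The optimum lies where 9x1 + 3x2 = 111 and 3x1 + 5x2 = 161.
Solving simultaneously gives x1 = 2, x2 = 31.

x1 = 2, x2 = 31, maximum P = 1728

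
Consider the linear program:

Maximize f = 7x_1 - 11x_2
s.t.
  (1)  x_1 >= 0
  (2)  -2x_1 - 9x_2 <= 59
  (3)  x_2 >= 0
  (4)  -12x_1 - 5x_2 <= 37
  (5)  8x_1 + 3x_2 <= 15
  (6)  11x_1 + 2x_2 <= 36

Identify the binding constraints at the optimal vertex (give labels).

Feasible corners and f = 7x_1 - 11x_2:
  (0, 0) → f = 0
  (0, 5) → f = -55
  (15/8, 0) → f = 105/8

The maximum is at (15/8, 0). Substituting into each constraint, equality holds for (3) and (5); the remaining constraints have slack.

(3) and (5)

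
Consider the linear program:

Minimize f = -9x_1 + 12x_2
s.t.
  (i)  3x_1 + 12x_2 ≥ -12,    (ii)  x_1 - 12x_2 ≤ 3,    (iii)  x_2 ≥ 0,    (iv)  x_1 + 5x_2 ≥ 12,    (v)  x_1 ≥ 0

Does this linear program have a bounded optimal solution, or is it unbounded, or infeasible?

unbounded

From the feasible point (159/17, 9/17), moving in the direction (12, 1) keeps every constraint satisfied while f decreases without bound.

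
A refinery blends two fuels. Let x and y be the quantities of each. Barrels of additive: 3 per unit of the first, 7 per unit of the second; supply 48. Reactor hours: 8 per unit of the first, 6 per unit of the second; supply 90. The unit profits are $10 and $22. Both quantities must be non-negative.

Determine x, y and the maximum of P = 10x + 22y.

x = 9, y = 3, maximum P = 156

Corner points and P = 10x + 22y:
  (0, 0) → P = 0
  (0, 48/7) → P = 1056/7
  (45/4, 0) → P = 225/2
  (9, 3) → P = 156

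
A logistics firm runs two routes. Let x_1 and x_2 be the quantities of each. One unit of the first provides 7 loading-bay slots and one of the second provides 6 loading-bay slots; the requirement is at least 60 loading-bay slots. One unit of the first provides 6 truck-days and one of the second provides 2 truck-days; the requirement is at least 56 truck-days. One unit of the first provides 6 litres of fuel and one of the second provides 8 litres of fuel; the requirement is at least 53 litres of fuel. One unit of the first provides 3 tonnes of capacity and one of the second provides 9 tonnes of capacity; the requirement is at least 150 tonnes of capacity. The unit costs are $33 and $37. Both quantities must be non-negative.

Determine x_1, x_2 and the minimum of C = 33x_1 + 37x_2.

Corner points and C = 33x_1 + 37x_2:
  (0, 28) → C = 1036
  (50, 0) → C = 1650
  (17/4, 61/4) → C = 1409/2
The feasible region is unbounded (it extends along (0, 1), (1, 0)), but C strictly increases along every unbounded feasible direction, so there is no improving ray and the minimum is attained at a vertex.

x_1 = 17/4, x_2 = 61/4, minimum C = 1409/2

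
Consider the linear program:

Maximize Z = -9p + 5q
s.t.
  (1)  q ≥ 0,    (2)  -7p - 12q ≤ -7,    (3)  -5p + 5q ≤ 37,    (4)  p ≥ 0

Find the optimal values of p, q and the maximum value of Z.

Extreme points and Z = -9p + 5q:
  (1, 0) → Z = -9
  (0, 7/12) → Z = 35/12
  (0, 37/5) → Z = 37
The feasible region is unbounded (it extends along (1, 1), (1, 0)), but Z strictly decreases along every unbounded feasible direction, so there is no improving ray and the maximum is attained at a vertex.

At the optimal vertex, -5p + 5q = 37 and p = 0.
Solving simultaneously gives p = 0, q = 37/5.

p = 0, q = 37/5, maximum Z = 37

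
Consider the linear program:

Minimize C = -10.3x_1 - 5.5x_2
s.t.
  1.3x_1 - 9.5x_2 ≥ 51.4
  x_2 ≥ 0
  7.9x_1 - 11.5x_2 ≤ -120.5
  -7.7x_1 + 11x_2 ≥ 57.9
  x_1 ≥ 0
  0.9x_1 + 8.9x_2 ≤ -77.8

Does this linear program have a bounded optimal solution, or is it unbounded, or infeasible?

The boundaries x_1 = 0 and 0.9x_1 + 8.9x_2 = -77.8 meet at (0, -778/89), but that point violates x_2 ≥ 0. Every candidate vertex is excluded by some other constraint, so the feasible region is empty.

infeasible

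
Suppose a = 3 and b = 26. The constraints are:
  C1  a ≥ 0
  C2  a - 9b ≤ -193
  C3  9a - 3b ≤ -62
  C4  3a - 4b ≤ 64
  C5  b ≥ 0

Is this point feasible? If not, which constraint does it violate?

not feasible — violates C3

Constraint C3: 9a - 3b = -51, which is not ≤ -62. All other constraints are satisfied.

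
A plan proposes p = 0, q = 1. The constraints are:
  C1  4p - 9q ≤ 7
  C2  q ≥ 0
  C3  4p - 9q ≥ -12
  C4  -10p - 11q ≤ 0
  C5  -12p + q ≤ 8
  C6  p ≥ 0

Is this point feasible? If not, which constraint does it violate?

feasible

C1: -9 ≤ 7 ✓
C2: 1 ≥ 0 ✓
C3: -9 ≥ -12 ✓
C4: -11 ≤ 0 ✓
C5: 1 ≤ 8 ✓
C6: 0 ≥ 0 ✓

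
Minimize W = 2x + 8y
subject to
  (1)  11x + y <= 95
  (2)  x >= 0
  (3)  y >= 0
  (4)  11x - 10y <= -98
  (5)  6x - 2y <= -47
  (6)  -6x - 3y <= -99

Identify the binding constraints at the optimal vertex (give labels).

Corner points and W = 2x + 8y:
  (0, 95) → W = 760
  (143/28, 1087/28) → W = 4491/14
  (0, 33) → W = 264
  (19/10, 146/5) → W = 1187/5

The minimum is at (19/10, 146/5). Substituting into each constraint, equality holds for (5) and (6); the remaining constraints have slack.

(5) and (6)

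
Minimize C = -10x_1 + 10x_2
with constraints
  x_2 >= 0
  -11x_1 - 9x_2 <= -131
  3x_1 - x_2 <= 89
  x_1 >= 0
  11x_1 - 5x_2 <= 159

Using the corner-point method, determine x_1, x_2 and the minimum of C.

Feasible corners and C = -10x_1 + 10x_2:
  (131/11, 0) → C = -1310/11
  (159/11, 0) → C = -1590/11
  (0, 131/9) → C = 1310/9
  (143/2, 251/2) → C = 540
The feasible region is unbounded (it extends along (0, 1), (1, 3)), but C strictly increases along every unbounded feasible direction, so there is no improving ray and the minimum is attained at a vertex.

x_1 = 159/11, x_2 = 0, minimum C = -1590/11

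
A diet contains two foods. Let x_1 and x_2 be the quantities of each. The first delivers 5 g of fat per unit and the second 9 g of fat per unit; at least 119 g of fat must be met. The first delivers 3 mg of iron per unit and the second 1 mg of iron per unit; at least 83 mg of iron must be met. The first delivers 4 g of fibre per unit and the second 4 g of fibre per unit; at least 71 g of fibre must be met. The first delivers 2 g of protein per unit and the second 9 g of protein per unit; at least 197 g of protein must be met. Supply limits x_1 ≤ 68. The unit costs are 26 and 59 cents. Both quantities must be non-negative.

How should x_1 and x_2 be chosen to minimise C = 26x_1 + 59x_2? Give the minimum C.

x_1 = 22, x_2 = 17, minimum C = 1575

Corner points and C = 26x_1 + 59x_2:
  (0, 83) → C = 4897
  (22, 17) → C = 1575
  (68, 61/9) → C = 19511/9
The feasible region is unbounded (it extends along (0, 1)), but C strictly increases along every unbounded feasible direction, so there is no improving ray and the minimum is attained at a vertex.

At the optimal vertex, 3x_1 + x_2 = 83 and 2x_1 + 9x_2 = 197.
Solving simultaneously gives x_1 = 22, x_2 = 17.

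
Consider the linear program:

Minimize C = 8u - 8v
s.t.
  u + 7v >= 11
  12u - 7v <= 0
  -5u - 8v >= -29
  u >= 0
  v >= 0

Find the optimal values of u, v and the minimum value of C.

Vertices and C = 8u - 8v:
  (11/13, 132/91) → C = -440/91
  (0, 11/7) → C = -88/7
  (203/131, 348/131) → C = -1160/131
  (0, 29/8) → C = -29

u = 0, v = 29/8, minimum C = -29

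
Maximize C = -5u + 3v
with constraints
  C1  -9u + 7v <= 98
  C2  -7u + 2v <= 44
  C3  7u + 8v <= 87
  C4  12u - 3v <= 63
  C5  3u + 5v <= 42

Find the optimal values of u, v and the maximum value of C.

Feasible corners and C = -5u + 3v:
  (-112/31, 290/31) → C = 1430/31
  (-98/33, 112/11) → C = 1498/33
  (147/23, 105/23) → C = -420/23
The feasible region is unbounded (it extends along (-1, -4), (-2, -7)), but C strictly decreases along every unbounded feasible direction, so there is no improving ray and the maximum is attained at a vertex.

u = -112/31, v = 290/31, maximum C = 1430/31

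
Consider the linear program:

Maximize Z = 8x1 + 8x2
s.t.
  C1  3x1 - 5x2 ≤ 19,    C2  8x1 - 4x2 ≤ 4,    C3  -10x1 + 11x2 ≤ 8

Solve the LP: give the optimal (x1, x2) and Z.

Vertices and Z = 8x1 + 8x2:
  (-2, -5) → Z = -56
  (-249/17, -214/17) → Z = -3704/17
  (19/12, 13/6) → Z = 30

The binding constraints are 8x1 - 4x2 = 4 and -10x1 + 11x2 = 8.
Solving simultaneously gives x1 = 19/12, x2 = 13/6.

x1 = 19/12, x2 = 13/6, maximum Z = 30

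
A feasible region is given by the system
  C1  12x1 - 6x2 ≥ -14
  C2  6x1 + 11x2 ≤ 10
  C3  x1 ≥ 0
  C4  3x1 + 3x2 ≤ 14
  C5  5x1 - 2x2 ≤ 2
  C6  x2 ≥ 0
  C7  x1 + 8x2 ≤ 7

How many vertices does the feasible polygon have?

The feasible vertices (each the meet of two boundaries and inside every other half-plane) are:
  (42/67, 38/67)
  (3/37, 32/37)
  (0, 0)
  (0, 7/8)
  (2/5, 0)

5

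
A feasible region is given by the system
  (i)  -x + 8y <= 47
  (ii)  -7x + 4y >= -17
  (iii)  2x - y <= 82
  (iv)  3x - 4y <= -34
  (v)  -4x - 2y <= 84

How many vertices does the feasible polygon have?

Intersecting each pair of boundary lines and keeping only the points that satisfy every inequality leaves:
  (-21/5, 107/20)
  (-383/17, 52/17)
  (-202/11, -58/11)

3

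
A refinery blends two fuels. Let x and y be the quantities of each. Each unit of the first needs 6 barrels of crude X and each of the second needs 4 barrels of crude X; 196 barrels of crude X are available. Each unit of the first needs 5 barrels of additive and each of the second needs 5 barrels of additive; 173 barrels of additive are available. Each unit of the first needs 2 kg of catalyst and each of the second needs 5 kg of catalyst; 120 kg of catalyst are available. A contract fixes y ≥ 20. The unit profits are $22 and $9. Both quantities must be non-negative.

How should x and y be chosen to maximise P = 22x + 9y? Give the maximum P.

Feasible corners and P = 22x + 9y:
  (0, 24) → P = 216
  (0, 20) → P = 180
  (10, 20) → P = 400

x = 10, y = 20, maximum P = 400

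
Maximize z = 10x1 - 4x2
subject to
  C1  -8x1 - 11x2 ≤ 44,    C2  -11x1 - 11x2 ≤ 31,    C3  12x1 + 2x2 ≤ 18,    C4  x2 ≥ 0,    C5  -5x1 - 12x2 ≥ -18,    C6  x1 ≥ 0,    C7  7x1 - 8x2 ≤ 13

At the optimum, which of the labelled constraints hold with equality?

C3 and C4

Extreme points and z = 10x1 - 4x2:
  (3/2, 0) → z = 15
  (90/67, 63/67) → z = 648/67
  (0, 0) → z = 0
  (0, 3/2) → z = -6

The maximum is at (3/2, 0). Substituting into each constraint, equality holds for C3 and C4; the remaining constraints have slack.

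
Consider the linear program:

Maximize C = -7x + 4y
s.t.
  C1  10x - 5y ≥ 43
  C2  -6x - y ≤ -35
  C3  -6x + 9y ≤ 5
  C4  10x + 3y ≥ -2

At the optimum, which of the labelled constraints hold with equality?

Corner points and C = -7x + 4y:
  (109/20, 23/10) → C = -579/20
  (103/15, 77/15) → C = -413/15
  (107/8, -181/4) → C = -2197/8
The feasible region is unbounded (it extends along (3, 2), (3, -10)), but C strictly decreases along every unbounded feasible direction, so there is no improving ray and the maximum is attained at a vertex.

The maximum is at (103/15, 77/15). Substituting into each constraint, equality holds for C1 and C3; the remaining constraints have slack.

C1 and C3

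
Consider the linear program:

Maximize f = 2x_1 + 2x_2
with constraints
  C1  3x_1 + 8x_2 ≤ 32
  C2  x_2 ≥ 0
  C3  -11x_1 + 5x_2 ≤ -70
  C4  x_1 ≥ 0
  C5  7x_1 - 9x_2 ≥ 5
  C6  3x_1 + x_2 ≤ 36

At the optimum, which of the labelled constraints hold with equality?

Corner points and f = 2x_1 + 2x_2:
  (32/3, 0) → f = 64/3
  (720/103, 142/103) → f = 1724/103
  (70/11, 0) → f = 140/11

The maximum is at (32/3, 0). Substituting into each constraint, equality holds for C1 and C2; the remaining constraints have slack.

C1 and C2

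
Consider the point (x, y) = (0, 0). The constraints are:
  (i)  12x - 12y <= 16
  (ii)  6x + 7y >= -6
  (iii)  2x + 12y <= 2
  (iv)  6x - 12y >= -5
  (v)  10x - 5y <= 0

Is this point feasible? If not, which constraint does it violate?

(i): 0 ≤ 16 ✓
(ii): 0 ≥ -6 ✓
(iii): 0 ≤ 2 ✓
(iv): 0 ≥ -5 ✓
(v): 0 ≤ 0 ✓

feasible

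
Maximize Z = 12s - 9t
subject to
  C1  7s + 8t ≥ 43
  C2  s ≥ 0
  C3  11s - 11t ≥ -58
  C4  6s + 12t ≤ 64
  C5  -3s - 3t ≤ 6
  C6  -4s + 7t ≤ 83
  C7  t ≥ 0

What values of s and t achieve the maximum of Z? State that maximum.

Feasible corners and Z = 12s - 9t:
  (1/9, 95/18) → Z = -277/6
  (43/7, 0) → Z = 516/7
  (32/3, 0) → Z = 128

At the optimal vertex, 6s + 12t = 64 and t = 0.
Solving simultaneously gives s = 32/3, t = 0.

s = 32/3, t = 0, maximum Z = 128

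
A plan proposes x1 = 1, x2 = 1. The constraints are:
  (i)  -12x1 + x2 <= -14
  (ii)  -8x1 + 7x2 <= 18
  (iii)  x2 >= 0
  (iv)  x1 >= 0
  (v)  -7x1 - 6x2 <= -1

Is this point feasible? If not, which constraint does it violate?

not feasible — violates (i)

Constraint (i): -12x1 + x2 = -11, which is not ≤ -14. All other constraints are satisfied.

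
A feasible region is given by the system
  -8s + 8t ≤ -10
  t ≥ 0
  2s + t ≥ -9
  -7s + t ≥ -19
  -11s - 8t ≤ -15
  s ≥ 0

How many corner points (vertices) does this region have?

4

Intersecting each pair of boundary lines and keeping only the points that satisfy every inequality leaves:
  (71/24, 41/24)
  (25/19, 5/76)
  (19/7, 0)
  (15/11, 0)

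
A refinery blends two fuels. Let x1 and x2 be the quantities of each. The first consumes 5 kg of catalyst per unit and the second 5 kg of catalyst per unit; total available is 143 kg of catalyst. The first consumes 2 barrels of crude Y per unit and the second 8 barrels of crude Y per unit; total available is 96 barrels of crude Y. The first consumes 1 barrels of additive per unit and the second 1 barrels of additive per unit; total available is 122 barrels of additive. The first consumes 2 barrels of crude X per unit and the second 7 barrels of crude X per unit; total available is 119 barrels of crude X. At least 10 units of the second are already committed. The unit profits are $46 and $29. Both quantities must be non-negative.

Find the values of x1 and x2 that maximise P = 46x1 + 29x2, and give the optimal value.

Feasible corners and P = 46x1 + 29x2:
  (0, 12) → P = 348
  (0, 10) → P = 290
  (8, 10) → P = 658

The optimum lies where 2x1 + 8x2 = 96 and x2 = 10.
Solving simultaneously gives x1 = 8, x2 = 10.

x1 = 8, x2 = 10, maximum P = 658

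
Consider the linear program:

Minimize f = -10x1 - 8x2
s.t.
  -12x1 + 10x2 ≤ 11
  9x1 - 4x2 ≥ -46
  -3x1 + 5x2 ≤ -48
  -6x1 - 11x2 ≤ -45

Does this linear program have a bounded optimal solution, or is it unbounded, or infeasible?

From the feasible point (251/21, -17/7), moving in the direction (11, -6) keeps every constraint satisfied while f decreases without bound.

unbounded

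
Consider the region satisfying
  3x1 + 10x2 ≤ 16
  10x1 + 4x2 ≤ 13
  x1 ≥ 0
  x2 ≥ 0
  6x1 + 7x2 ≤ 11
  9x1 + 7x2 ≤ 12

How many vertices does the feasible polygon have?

Intersecting each pair of boundary lines and keeping only the points that satisfy every inequality leaves:
  (13/10, 0)
  (43/34, 3/34)
  (0, 0)
  (0, 11/7)
  (1/3, 9/7)

5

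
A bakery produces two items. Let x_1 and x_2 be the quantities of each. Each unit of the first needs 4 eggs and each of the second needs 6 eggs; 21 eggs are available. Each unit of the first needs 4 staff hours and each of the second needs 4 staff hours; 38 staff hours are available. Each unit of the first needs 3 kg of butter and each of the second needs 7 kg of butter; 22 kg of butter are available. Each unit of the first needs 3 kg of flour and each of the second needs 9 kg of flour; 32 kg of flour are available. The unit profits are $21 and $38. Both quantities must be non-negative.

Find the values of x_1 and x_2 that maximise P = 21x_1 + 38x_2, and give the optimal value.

x_1 = 3/2, x_2 = 5/2, maximum P = 253/2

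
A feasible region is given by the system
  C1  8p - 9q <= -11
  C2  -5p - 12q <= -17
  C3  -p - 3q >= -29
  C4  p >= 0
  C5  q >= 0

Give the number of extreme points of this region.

Pairwise boundary intersections that survive every other constraint:
  (7/47, 191/141)
  (76/11, 81/11)
  (0, 17/12)
  (0, 29/3)

4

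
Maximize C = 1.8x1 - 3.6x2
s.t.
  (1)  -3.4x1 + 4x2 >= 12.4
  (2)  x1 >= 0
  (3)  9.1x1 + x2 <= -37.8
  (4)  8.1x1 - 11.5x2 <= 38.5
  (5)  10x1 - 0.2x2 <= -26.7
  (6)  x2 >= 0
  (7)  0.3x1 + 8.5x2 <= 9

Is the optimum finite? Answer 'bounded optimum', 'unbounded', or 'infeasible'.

infeasible

The boundaries 9.1x1 + x2 = -37.8 and x2 = 0 meet at (-54/13, 0), but that point violates x1 ≥ 0. Every candidate vertex is excluded by some other constraint, so the feasible region is empty.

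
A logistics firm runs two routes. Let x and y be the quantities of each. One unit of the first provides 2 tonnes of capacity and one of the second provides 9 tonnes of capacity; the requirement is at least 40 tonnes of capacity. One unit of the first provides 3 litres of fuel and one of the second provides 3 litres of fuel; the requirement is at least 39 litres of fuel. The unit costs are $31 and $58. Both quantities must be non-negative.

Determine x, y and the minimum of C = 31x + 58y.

x = 11, y = 2, minimum C = 457

The feasible region is unbounded (it extends along (0, 1), (1, 0)), but C strictly increases along every unbounded feasible direction, so there is no improving ray and the minimum is attained at a vertex.

The binding constraints are 2x + 9y = 40 and 3x + 3y = 39.
Solving simultaneously gives x = 11, y = 2.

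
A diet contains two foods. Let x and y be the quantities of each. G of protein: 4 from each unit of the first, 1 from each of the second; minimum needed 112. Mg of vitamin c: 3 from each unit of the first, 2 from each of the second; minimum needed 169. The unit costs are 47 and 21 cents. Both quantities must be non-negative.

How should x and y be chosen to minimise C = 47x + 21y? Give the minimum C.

x = 11, y = 68, minimum C = 1945

Feasible corners and C = 47x + 21y:
  (0, 112) → C = 2352
  (169/3, 0) → C = 7943/3
  (11, 68) → C = 1945
The feasible region is unbounded (it extends along (0, 1), (1, 0)), but C strictly increases along every unbounded feasible direction, so there is no improving ray and the minimum is attained at a vertex.

The optimum lies where 4x + y = 112 and 3x + 2y = 169.
Solving simultaneously gives x = 11, y = 68.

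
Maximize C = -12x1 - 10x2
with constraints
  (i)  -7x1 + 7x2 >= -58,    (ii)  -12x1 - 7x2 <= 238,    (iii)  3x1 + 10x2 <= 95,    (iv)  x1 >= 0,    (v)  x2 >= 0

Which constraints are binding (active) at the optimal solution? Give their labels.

Extreme points and C = -12x1 - 10x2:
  (1245/91, 491/91) → C = -19850/91
  (58/7, 0) → C = -696/7
  (0, 19/2) → C = -95
  (0, 0) → C = 0

The maximum is at (0, 0). Substituting into each constraint, equality holds for (iv) and (v); the remaining constraints have slack.

(iv) and (v)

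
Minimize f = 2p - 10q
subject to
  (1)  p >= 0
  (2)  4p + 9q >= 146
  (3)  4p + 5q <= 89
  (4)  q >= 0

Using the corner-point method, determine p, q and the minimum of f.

p = 0, q = 89/5, minimum f = -178

Feasible corners and f = 2p - 10q:
  (0, 146/9) → f = -1460/9
  (0, 89/5) → f = -178
  (71/16, 57/4) → f = -1069/8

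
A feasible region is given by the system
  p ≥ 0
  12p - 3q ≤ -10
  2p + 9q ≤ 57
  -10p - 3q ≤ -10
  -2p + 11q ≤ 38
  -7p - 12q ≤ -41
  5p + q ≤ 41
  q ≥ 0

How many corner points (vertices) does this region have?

4

Pairwise boundary intersections that survive every other constraint:
  (0, 38/11)
  (0, 41/12)
  (2/63, 218/63)
  (1/55, 562/165)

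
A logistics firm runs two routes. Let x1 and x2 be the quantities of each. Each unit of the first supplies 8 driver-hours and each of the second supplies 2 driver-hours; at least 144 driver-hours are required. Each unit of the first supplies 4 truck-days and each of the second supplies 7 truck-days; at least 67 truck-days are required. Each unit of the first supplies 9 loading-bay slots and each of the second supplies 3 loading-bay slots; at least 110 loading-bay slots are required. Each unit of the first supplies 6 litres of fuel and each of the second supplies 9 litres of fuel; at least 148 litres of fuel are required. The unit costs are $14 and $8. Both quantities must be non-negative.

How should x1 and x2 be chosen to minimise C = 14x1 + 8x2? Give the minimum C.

Vertices and C = 14x1 + 8x2:
  (0, 72) → C = 576
  (74/3, 0) → C = 1036/3
  (50/3, 16/3) → C = 276
The feasible region is unbounded (it extends along (0, 1), (1, 0)), but C strictly increases along every unbounded feasible direction, so there is no improving ray and the minimum is attained at a vertex.

The optimum lies where 8x1 + 2x2 = 144 and 6x1 + 9x2 = 148.
Solving simultaneously gives x1 = 50/3, x2 = 16/3.

x1 = 50/3, x2 = 16/3, minimum C = 276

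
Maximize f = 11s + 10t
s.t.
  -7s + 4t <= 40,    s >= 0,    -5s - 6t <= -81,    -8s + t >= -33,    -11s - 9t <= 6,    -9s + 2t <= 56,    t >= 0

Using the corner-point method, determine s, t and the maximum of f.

Extreme points and f = 11s + 10t:
  (42/31, 767/62) → f = 4297/31
  (172/25, 551/25) → f = 7402/25
  (279/53, 483/53) → f = 7899/53

The optimum lies where -7s + 4t = 40 and -8s + t = -33.
Solving simultaneously gives s = 172/25, t = 551/25.

s = 172/25, t = 551/25, maximum f = 7402/25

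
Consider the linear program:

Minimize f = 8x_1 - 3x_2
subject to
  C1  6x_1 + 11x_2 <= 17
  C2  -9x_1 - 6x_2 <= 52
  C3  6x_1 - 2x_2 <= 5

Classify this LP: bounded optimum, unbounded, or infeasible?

bounded optimum

Feasible corners and f = 8x_1 - 3x_2:
  (-674/63, 155/21) → f = -6787/63
  (89/78, 12/13) → f = 248/39
  (-37/27, -119/18) → f = 479/54
The feasible region has finitely many vertices and no improving ray; the minimum is -6787/63 at (-674/63, 155/21).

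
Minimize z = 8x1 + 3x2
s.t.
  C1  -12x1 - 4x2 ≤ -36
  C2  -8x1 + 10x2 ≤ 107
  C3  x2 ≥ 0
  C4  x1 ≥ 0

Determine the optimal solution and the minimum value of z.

Feasible corners and z = 8x1 + 3x2:
  (3, 0) → z = 24
  (0, 9) → z = 27
  (0, 107/10) → z = 321/10
The feasible region is unbounded (it extends along (5, 4), (1, 0)), but z strictly increases along every unbounded feasible direction, so there is no improving ray and the minimum is attained at a vertex.

The binding constraints are -12x1 - 4x2 = -36 and x2 = 0.
Solving simultaneously gives x1 = 3, x2 = 0.

x1 = 3, x2 = 0, minimum z = 24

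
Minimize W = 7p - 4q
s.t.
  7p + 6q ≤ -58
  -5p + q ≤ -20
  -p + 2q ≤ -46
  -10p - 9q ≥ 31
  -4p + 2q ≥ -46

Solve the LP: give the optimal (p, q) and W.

p = -2/3, q = -70/3, minimum W = 266/3

Vertices and W = 7p - 4q:
  (-2/3, -70/3) → W = 266/3
  (-1, -25) → W = 93
  (0, -23) → W = 92

The binding constraints are -5p + q = -20 and -p + 2q = -46.
Solving simultaneously gives p = -2/3, q = -70/3.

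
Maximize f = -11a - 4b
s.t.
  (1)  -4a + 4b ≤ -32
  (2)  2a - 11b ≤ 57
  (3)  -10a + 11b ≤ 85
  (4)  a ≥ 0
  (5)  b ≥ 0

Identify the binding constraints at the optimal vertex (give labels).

(1) and (5)

Vertices and f = -11a - 4b:
  (173, 165) → f = -2563
  (8, 0) → f = -88
  (57/2, 0) → f = -627/2
The feasible region is unbounded (it extends along (11, 10), (11, 2)), but f strictly decreases along every unbounded feasible direction, so there is no improving ray and the maximum is attained at a vertex.

The maximum is at (8, 0). Substituting into each constraint, equality holds for (1) and (5); the remaining constraints have slack.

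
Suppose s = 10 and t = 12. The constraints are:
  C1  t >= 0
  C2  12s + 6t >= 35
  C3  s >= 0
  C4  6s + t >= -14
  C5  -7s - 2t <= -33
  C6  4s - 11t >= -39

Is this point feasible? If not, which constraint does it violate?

Constraint C6: 4s - 11t = -92, which is not ≥ -39. All other constraints are satisfied.

not feasible — violates C6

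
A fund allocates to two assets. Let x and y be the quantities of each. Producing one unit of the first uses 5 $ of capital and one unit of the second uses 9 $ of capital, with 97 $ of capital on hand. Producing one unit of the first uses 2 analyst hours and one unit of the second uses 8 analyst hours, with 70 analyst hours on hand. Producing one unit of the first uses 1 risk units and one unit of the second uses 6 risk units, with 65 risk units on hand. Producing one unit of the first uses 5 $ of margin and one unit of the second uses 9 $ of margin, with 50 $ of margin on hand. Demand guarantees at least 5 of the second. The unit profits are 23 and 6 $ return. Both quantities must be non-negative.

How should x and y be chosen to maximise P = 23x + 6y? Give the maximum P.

Extreme points and P = 23x + 6y:
  (0, 50/9) → P = 100/3
  (0, 5) → P = 30
  (1, 5) → P = 53

x = 1, y = 5, maximum P = 53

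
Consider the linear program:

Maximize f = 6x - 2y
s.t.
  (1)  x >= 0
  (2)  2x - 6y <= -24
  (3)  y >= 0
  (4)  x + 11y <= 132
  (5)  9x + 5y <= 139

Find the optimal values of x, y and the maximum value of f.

x = 357/32, y = 247/32, maximum f = 103/2

Feasible corners and f = 6x - 2y:
  (0, 4) → f = -8
  (0, 12) → f = -24
  (357/32, 247/32) → f = 103/2
  (869/94, 1049/94) → f = 1558/47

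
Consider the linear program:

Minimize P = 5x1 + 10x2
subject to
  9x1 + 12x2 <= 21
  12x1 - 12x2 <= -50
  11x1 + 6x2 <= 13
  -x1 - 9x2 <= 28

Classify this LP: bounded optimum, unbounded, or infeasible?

From the feasible point (-29/21, 39/14), moving in the direction (-9, 1) keeps every constraint satisfied while P decreases without bound.

unbounded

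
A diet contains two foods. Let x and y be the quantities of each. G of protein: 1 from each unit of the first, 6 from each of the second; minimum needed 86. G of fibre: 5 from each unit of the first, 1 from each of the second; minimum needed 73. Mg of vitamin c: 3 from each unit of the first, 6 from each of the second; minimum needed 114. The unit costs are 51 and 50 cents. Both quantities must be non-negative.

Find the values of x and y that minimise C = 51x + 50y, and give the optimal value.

x = 12, y = 13, minimum C = 1262

Vertices and C = 51x + 50y:
  (0, 73) → C = 3650
  (86, 0) → C = 4386
  (14, 12) → C = 1314
  (12, 13) → C = 1262
The feasible region is unbounded (it extends along (0, 1), (1, 0)), but C strictly increases along every unbounded feasible direction, so there is no improving ray and the minimum is attained at a vertex.

At the optimal vertex, 5x + y = 73 and 3x + 6y = 114.
Solving simultaneously gives x = 12, y = 13.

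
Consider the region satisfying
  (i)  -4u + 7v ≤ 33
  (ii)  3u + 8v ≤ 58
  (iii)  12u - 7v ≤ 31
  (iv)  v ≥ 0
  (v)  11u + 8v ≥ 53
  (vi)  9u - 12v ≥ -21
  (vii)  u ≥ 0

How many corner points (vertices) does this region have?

Intersecting each pair of boundary lines and keeping only the points that satisfy every inequality leaves:
  (218/39, 67/13)
  (44/9, 65/12)
  (619/173, 295/173)
  (39/17, 59/17)

4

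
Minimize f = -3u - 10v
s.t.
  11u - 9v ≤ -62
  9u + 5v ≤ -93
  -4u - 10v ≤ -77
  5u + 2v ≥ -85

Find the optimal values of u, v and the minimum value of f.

u = -239/7, v = 300/7, minimum f = -2283/7

Extreme points and f = -3u - 10v:
  (-263/14, 213/14) → f = -1341/14
  (-239/7, 300/7) → f = -2283/7
  (-502/21, 725/42) → f = -2119/21

The optimum lies where 9u + 5v = -93 and 5u + 2v = -85.
Solving simultaneously gives u = -239/7, v = 300/7.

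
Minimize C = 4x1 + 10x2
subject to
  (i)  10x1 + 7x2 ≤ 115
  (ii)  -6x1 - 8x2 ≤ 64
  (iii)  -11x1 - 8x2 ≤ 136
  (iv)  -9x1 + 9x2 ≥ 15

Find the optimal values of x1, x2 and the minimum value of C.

Corner points and C = 4x1 + 10x2:
  (310/51, 395/51) → C = 1730/17
  (-72/5, 14/5) → C = -148/5
  (-116/21, -27/7) → C = -182/3
The feasible region is unbounded (it extends along (-7, 10), (-8, 11)), but C strictly increases along every unbounded feasible direction, so there is no improving ray and the minimum is attained at a vertex.

At the optimal vertex, -6x1 - 8x2 = 64 and -9x1 + 9x2 = 15.
Solving simultaneously gives x1 = -116/21, x2 = -27/7.

x1 = -116/21, x2 = -27/7, minimum C = -182/3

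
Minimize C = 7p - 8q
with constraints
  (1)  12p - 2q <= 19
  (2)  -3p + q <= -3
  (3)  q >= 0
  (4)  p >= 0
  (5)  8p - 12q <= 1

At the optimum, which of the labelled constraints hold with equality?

Feasible corners and C = 7p - 8q:
  (13/6, 7/2) → C = -77/6
  (113/64, 35/32) → C = 231/64
  (5/4, 3/4) → C = 11/4

The minimum is at (13/6, 7/2). Substituting into each constraint, equality holds for (1) and (2); the remaining constraints have slack.

(1) and (2)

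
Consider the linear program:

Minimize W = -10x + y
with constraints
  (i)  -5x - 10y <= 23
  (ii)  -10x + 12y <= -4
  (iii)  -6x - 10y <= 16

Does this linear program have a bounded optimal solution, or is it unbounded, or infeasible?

From the feasible point (7, -29/5), moving in the direction (10, -5) keeps every constraint satisfied while W decreases without bound.

unbounded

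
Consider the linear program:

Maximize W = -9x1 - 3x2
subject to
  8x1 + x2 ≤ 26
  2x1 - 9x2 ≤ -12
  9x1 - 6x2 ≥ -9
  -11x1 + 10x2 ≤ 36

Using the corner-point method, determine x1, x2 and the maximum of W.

Vertices and W = -9x1 - 3x2:
  (3, 2) → W = -33
  (49/19, 102/19) → W = -747/19
  (-3/23, 30/23) → W = -63/23

At the optimal vertex, 2x1 - 9x2 = -12 and 9x1 - 6x2 = -9.
Solving simultaneously gives x1 = -3/23, x2 = 30/23.

x1 = -3/23, x2 = 30/23, maximum W = -63/23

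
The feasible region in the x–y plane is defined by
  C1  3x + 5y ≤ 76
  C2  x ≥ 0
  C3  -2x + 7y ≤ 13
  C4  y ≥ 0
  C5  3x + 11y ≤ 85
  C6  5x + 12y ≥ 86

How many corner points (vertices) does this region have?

5

Of the 15 pairwise boundary intersections, those satisfying every inequality are:
  (76/3, 0)
  (137/6, 3/2)
  (452/43, 209/43)
  (446/59, 237/59)
  (86/5, 0)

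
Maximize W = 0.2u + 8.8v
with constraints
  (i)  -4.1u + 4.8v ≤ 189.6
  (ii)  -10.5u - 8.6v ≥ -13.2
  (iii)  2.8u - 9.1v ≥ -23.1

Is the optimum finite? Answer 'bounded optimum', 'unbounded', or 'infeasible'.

Feasible corners and W = 0.2u + 8.8v:
  (-744/11, -201/11) → W = -9588/55
  (-1122/1709, 3993/1709) → W = 34914/1709
The feasible region has finitely many vertices and no improving ray; the maximum is 34914/1709 at (-1122/1709, 3993/1709).

bounded optimum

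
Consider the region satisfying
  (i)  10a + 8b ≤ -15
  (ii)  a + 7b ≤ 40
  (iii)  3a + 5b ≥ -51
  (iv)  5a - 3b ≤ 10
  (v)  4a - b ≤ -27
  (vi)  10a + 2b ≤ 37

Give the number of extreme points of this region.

4

Intersecting each pair of boundary lines and keeping only the points that satisfy every inequality leaves:
  (-425/62, 415/62)
  (-11/2, 5)
  (-557/16, 171/16)
  (-186/23, -123/23)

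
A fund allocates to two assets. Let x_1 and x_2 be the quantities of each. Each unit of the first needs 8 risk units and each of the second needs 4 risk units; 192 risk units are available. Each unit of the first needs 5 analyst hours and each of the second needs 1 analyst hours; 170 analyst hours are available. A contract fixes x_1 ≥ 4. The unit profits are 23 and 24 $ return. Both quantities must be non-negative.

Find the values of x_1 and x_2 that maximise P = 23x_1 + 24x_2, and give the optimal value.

x_1 = 4, x_2 = 40, maximum P = 1052

Corner points and P = 23x_1 + 24x_2:
  (24, 0) → P = 552
  (4, 0) → P = 92
  (4, 40) → P = 1052

At the optimal vertex, 8x_1 + 4x_2 = 192 and x_1 = 4.
Solving simultaneously gives x_1 = 4, x_2 = 40.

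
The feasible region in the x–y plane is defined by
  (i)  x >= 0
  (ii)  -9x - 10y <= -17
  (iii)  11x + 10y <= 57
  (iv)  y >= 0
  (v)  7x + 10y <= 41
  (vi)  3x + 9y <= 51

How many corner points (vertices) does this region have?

5

Of the 15 pairwise boundary intersections, those satisfying every inequality are:
  (0, 17/10)
  (0, 41/10)
  (17/9, 0)
  (57/11, 0)
  (4, 13/10)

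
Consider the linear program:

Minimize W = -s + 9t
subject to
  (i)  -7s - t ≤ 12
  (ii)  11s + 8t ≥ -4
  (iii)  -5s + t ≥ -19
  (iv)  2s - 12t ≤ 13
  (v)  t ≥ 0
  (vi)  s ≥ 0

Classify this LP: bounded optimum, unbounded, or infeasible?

Feasible corners and W = -s + 9t:
  (19/5, 0) → W = -19/5
  (0, 0) → W = 0
The feasible region has finitely many vertices and no improving ray; the minimum is -19/5 at (19/5, 0).

bounded optimum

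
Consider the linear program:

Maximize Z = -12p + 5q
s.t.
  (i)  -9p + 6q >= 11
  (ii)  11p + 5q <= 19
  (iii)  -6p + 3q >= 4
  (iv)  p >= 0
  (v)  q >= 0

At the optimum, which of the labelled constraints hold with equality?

(ii) and (iv)

Extreme points and Z = -12p + 5q:
  (59/111, 292/111) → Z = 752/111
  (0, 11/6) → Z = 55/6
  (0, 19/5) → Z = 19

The maximum is at (0, 19/5). Substituting into each constraint, equality holds for (ii) and (iv); the remaining constraints have slack.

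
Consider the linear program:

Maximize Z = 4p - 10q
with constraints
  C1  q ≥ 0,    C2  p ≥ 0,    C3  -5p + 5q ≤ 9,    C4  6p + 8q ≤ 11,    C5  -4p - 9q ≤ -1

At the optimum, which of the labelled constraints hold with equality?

Corner points and Z = 4p - 10q:
  (11/6, 0) → Z = 22/3
  (1/4, 0) → Z = 1
  (0, 11/8) → Z = -55/4
  (0, 1/9) → Z = -10/9

The maximum is at (11/6, 0). Substituting into each constraint, equality holds for C1 and C4; the remaining constraints have slack.

C1 and C4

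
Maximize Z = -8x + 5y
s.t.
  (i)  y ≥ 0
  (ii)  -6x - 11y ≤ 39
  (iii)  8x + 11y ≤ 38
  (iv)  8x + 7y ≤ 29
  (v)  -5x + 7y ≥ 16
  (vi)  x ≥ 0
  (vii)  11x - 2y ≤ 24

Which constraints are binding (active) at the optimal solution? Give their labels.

(iii) and (vi)

Feasible corners and Z = -8x + 5y:
  (30/37, 106/37) → Z = 290/37
  (0, 38/11) → Z = 190/11
  (0, 16/7) → Z = 80/7

The maximum is at (0, 38/11). Substituting into each constraint, equality holds for (iii) and (vi); the remaining constraints have slack.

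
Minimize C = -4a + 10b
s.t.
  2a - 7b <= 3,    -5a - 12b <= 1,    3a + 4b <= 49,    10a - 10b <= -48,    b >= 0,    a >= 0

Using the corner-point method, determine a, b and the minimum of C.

Feasible corners and C = -4a + 10b:
  (149/35, 317/35) → C = 2574/35
  (0, 49/4) → C = 245/2
  (0, 24/5) → C = 48

The binding constraints are 10a - 10b = -48 and a = 0.
Solving simultaneously gives a = 0, b = 24/5.

a = 0, b = 24/5, minimum C = 48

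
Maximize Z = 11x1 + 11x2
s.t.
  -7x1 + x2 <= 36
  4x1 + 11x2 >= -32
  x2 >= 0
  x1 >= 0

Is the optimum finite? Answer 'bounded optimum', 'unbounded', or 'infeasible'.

From the feasible point (0, 36), moving in the direction (1, 7) keeps every constraint satisfied while Z increases without bound.

unbounded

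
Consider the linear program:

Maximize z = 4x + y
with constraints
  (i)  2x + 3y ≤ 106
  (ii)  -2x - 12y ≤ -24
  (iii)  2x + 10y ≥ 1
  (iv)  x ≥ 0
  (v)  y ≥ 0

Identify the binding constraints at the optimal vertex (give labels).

Feasible corners and z = 4x + y:
  (0, 106/3) → z = 106/3
  (53, 0) → z = 212
  (0, 2) → z = 2
  (12, 0) → z = 48

The maximum is at (53, 0). Substituting into each constraint, equality holds for (i) and (v); the remaining constraints have slack.

(i) and (v)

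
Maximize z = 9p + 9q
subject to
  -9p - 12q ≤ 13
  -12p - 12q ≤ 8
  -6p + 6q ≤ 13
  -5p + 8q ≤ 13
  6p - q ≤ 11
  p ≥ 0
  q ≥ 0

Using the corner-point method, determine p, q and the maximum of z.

p = 101/43, q = 133/43, maximum z = 2106/43

Feasible corners and z = 9p + 9q:
  (101/43, 133/43) → z = 2106/43
  (0, 13/8) → z = 117/8
  (11/6, 0) → z = 33/2
  (0, 0) → z = 0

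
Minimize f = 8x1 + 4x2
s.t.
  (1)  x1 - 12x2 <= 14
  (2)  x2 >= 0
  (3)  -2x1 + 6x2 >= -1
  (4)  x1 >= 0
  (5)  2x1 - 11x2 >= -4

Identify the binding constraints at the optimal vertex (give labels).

(2) and (4)

Corner points and f = 8x1 + 4x2:
  (1/2, 0) → f = 4
  (0, 0) → f = 0
  (7/2, 1) → f = 32
  (0, 4/11) → f = 16/11

The minimum is at (0, 0). Substituting into each constraint, equality holds for (2) and (4); the remaining constraints have slack.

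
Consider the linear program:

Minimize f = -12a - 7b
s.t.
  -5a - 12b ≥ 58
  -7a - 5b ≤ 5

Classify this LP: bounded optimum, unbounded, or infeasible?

unbounded

From the feasible point (230/59, -381/59), moving in the direction (5, -7) keeps every constraint satisfied while f decreases without bound.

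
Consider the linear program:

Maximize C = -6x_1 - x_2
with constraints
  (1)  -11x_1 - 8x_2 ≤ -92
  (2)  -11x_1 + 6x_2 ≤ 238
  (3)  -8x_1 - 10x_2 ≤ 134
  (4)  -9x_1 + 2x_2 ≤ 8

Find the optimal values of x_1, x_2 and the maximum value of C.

The feasible region is unbounded (it extends along (5, -4), (6, 11)), but C strictly decreases along every unbounded feasible direction, so there is no improving ray and the maximum is attained at a vertex.

x_1 = 60/47, x_2 = 458/47, maximum C = -818/47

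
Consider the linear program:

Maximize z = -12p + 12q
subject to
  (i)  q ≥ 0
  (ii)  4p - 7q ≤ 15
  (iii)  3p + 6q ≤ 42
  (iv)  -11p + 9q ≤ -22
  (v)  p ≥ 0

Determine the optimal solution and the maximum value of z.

Vertices and z = -12p + 12q:
  (15/4, 0) → z = -45
  (2, 0) → z = -24
  (128/15, 41/15) → z = -348/5
  (170/31, 132/31) → z = -456/31

At the optimal vertex, 3p + 6q = 42 and -11p + 9q = -22.
Solving simultaneously gives p = 170/31, q = 132/31.

p = 170/31, q = 132/31, maximum z = -456/31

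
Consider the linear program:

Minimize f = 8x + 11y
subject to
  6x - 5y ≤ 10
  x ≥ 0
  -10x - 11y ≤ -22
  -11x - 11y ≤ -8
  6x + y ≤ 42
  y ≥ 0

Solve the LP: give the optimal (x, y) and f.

x = 55/29, y = 8/29, minimum f = 528/29

The optimum lies where 6x - 5y = 10 and -10x - 11y = -22.
Solving simultaneously gives x = 55/29, y = 8/29.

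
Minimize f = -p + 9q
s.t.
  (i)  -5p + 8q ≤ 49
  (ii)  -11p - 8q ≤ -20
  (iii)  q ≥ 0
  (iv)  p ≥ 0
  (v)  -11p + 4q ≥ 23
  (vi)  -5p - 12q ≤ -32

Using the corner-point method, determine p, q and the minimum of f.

Vertices and f = -p + 9q:
  (0, 49/8) → f = 441/8
  (3/17, 106/17) → f = 951/17
  (0, 23/4) → f = 207/4

The optimum lies where p = 0 and -11p + 4q = 23.
Solving simultaneously gives p = 0, q = 23/4.

p = 0, q = 23/4, minimum f = 207/4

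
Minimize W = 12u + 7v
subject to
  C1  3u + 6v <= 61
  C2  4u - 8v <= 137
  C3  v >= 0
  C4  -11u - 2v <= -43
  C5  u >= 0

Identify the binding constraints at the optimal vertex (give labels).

C3 and C4

Extreme points and W = 12u + 7v:
  (61/3, 0) → W = 244
  (34/15, 271/30) → W = 2713/30
  (43/11, 0) → W = 516/11

The minimum is at (43/11, 0). Substituting into each constraint, equality holds for C3 and C4; the remaining constraints have slack.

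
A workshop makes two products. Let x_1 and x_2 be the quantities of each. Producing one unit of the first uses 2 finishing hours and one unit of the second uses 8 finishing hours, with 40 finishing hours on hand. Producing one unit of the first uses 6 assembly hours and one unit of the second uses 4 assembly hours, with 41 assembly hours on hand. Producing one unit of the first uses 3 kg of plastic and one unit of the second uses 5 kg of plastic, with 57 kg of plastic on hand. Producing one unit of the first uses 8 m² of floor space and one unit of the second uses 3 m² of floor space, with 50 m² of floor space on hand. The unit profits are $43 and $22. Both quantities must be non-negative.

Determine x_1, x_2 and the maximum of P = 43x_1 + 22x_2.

x_1 = 11/2, x_2 = 2, maximum P = 561/2

Feasible corners and P = 43x_1 + 22x_2:
  (0, 0) → P = 0
  (0, 5) → P = 110
  (25/4, 0) → P = 1075/4
  (21/5, 79/20) → P = 535/2
  (11/2, 2) → P = 561/2

At the optimal vertex, 6x_1 + 4x_2 = 41 and 8x_1 + 3x_2 = 50.
Solving simultaneously gives x_1 = 11/2, x_2 = 2.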